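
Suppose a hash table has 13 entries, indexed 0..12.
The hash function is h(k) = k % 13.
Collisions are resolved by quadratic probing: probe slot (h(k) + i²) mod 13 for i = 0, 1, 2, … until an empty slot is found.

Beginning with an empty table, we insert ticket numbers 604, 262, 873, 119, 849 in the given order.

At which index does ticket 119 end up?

11

604: h=6 => slot 6
262: h=2 => slot 2
873: h=2, probe 2,3 => slot 3
119: h=2, probe 2,3,6,11 => slot 11
849: h=4 => slot 4
Table: [—, —, 262, 873, 849, —, 604, —, —, —, —, 119, —]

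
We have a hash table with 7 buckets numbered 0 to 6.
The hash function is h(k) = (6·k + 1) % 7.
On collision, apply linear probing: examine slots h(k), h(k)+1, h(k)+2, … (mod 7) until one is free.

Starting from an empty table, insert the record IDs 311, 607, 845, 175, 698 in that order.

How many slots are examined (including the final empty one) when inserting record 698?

311: h=5 → slot 5
607: h=3 → slot 3
845: h=3, probe 3,4 → slot 4
175: h=1 → slot 1
698: h=3, probe 3,4,5,6 → slot 6
Table: [., 175, ., 607, 845, 311, 698]

4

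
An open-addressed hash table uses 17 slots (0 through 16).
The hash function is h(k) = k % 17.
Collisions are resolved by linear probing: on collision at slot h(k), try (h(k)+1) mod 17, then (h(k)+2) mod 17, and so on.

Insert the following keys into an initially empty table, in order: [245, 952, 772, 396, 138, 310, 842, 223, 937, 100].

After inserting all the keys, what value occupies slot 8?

772

245: h=7 → slot 7
952: h=0 → slot 0
772: h=7, probe 7,8 → slot 8
396: h=5 → slot 5
138: h=2 → slot 2
310: h=4 → slot 4
842: h=9 → slot 9
223: h=2, probe 2,3 → slot 3
937: h=2, probe 2,3,4,5,6 → slot 6
100: h=15 → slot 15
Table: [952, _, 138, 223, 310, 396, 937, 245, 772, 842, _, _, _, _, _, 100, _]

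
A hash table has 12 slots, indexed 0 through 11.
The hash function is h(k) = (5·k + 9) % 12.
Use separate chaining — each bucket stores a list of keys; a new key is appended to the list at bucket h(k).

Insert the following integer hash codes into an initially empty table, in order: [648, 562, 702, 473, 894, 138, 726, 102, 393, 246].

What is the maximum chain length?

6

648 -> bucket 9
562 -> bucket 11
702 -> bucket 3
473 -> bucket 10
894 -> bucket 3 (collision)
138 -> bucket 3 (collision)
726 -> bucket 3 (collision)
102 -> bucket 3 (collision)
393 -> bucket 6
246 -> bucket 3 (collision)
Final buckets:
0: ∅
1: ∅
2: ∅
3: 702 -> 894 -> 138 -> 726 -> 102 -> 246
4: ∅
5: ∅
6: 393
7: ∅
8: ∅
9: 648
10: 473
11: 562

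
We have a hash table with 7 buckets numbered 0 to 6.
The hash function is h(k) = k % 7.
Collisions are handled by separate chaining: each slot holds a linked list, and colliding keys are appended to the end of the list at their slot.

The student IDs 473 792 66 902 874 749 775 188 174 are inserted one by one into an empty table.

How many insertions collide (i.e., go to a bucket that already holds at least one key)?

Insert 473: h=4, bucket 4 empty -> new chain.
Insert 792: h=1, bucket 1 empty -> new chain.
Insert 66: h=3, bucket 3 empty -> new chain.
Insert 902: h=6, bucket 6 empty -> new chain.
Insert 874: h=6, bucket 6 nonempty -> append to chain.
Insert 749: h=0, bucket 0 empty -> new chain.
Insert 775: h=5, bucket 5 empty -> new chain.
Insert 188: h=6, bucket 6 nonempty -> append to chain.
Insert 174: h=6, bucket 6 nonempty -> append to chain.
Final buckets:
0: 749
1: 792
2: ∅
3: 66
4: 473
5: 775
6: 902 -> 874 -> 188 -> 174

3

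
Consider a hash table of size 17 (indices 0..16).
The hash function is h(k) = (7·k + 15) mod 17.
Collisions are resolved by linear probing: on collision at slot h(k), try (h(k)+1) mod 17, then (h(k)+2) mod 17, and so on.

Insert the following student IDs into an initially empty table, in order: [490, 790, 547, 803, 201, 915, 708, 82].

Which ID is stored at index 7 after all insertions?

708

Insert 490: h=11, slot 11 empty => index 11.
Insert 790: h=3, slot 3 empty => index 3.
Insert 547: h=2, slot 2 empty => index 2.
Insert 803: h=9, slot 9 empty => index 9.
Insert 201: h=11, slot 11 occupied => index 12.
Insert 915: h=11, slots 11,12 occupied => index 13.
Insert 708: h=7, slot 7 empty => index 7.
Insert 82: h=11, slots 11,12,13 occupied => index 14.
Table: [., ., 547, 790, ., ., ., 708, ., 803, ., 490, 201, 915, 82, ., .]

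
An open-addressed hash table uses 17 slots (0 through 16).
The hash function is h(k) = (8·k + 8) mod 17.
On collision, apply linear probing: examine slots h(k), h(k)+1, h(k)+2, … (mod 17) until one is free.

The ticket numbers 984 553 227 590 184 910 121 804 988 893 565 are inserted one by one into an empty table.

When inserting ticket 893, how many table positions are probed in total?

4

Insert 984: h=9, slot 9 empty -> index 9.
Insert 553: h=12, slot 12 empty -> index 12.
Insert 227: h=5, slot 5 empty -> index 5.
Insert 590: h=2, slot 2 empty -> index 2.
Insert 184: h=1, slot 1 empty -> index 1.
Insert 910: h=12, slot 12 occupied -> index 13.
Insert 121: h=7, slot 7 empty -> index 7.
Insert 804: h=14, slot 14 empty -> index 14.
Insert 988: h=7, slot 7 occupied -> index 8.
Insert 893: h=12, slots 12,13,14 occupied -> index 15.
Insert 565: h=6, slot 6 empty -> index 6.
Table: [_, 184, 590, _, _, 227, 565, 121, 988, 984, _, _, 553, 910, 804, 893, _]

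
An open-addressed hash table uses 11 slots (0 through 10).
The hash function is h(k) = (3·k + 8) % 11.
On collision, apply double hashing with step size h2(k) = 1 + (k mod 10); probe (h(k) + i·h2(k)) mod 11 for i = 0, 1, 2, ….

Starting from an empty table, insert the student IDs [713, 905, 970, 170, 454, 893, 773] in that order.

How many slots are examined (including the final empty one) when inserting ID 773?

2

713 hashes to 2; slot 2 is free -> place at 2.
905 hashes to 6; slot 6 is free -> place at 6.
970 hashes to 3; slot 3 is free -> place at 3.
170 hashes to 1; slot 1 is free -> place at 1.
454 hashes to 6, h2=5; 6 taken -> place at 0.
893 hashes to 3, h2=4; 3 taken -> place at 7.
773 hashes to 6, h2=4; 6 taken -> place at 10.
Table: [454, 170, 713, 970, ., ., 905, 893, ., ., 773]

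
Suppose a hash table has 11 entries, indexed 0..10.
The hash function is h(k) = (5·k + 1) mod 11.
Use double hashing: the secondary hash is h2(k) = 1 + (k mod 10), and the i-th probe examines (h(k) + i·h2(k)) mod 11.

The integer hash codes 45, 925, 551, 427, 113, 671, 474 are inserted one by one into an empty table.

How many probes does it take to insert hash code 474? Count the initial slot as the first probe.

2

45 hashes to 6; slot 6 is free => place at 6.
925 hashes to 6, h2=6; 6 taken => place at 1.
551 hashes to 6, h2=2; 6 taken => place at 8.
427 hashes to 2; slot 2 is free => place at 2.
113 hashes to 5; slot 5 is free => place at 5.
671 hashes to 1, h2=2; 1 taken => place at 3.
474 hashes to 6, h2=5; 6 taken => place at 0.
Table: [474, 925, 427, 671, -, 113, 45, -, 551, -, -]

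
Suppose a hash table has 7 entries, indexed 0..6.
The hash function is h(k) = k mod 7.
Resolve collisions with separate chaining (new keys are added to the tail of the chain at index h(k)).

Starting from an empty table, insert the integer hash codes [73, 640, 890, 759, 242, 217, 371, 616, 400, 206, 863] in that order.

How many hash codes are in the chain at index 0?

3

73 -> bucket 3
640 -> bucket 3 (collision)
890 -> bucket 1
759 -> bucket 3 (collision)
242 -> bucket 4
217 -> bucket 0
371 -> bucket 0 (collision)
616 -> bucket 0 (collision)
400 -> bucket 1 (collision)
206 -> bucket 3 (collision)
863 -> bucket 2
Final buckets:
0: 217 -> 371 -> 616
1: 890 -> 400
2: 863
3: 73 -> 640 -> 759 -> 206
4: 242
5: .
6: .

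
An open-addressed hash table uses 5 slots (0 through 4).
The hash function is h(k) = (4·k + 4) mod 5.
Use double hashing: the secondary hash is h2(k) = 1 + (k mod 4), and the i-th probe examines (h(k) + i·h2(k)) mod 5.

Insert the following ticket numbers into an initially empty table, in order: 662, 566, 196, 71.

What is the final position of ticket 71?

662 hashes to 2; slot 2 is free => place at 2.
566 hashes to 3; slot 3 is free => place at 3.
196 hashes to 3, h2=1; 3 taken => place at 4.
71 hashes to 3, h2=4; 3,2 taken => place at 1.
Table: [-, 71, 662, 566, 196]

1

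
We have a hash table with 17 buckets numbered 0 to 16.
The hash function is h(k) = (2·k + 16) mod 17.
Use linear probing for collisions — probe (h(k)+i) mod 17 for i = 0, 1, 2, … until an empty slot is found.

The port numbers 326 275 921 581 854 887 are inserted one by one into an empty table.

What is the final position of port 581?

8

326 hashes to 5; slot 5 is free → place at 5.
275 hashes to 5; 5 taken → place at 6.
921 hashes to 5; 5,6 taken → place at 7.
581 hashes to 5; 5,6,7 taken → place at 8.
854 hashes to 7; 7,8 taken → place at 9.
887 hashes to 5; 5,6,7,8,9 taken → place at 10.
Table: [-, -, -, -, -, 326, 275, 921, 581, 854, 887, -, -, -, -, -, -]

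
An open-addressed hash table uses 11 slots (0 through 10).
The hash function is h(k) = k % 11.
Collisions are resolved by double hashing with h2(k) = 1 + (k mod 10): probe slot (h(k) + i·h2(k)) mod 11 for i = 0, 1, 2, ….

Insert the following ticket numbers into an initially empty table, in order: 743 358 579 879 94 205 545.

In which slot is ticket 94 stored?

743: h=6 => slot 6
358: h=6, h2=9, probe 6,4 => slot 4
579: h=7 => slot 7
879: h=10 => slot 10
94: h=6, h2=5, probe 6,0 => slot 0
205: h=7, h2=6, probe 7,2 => slot 2
545: h=6, h2=6, probe 6,1 => slot 1
Table: [94, 545, 205, ., 358, ., 743, 579, ., ., 879]

0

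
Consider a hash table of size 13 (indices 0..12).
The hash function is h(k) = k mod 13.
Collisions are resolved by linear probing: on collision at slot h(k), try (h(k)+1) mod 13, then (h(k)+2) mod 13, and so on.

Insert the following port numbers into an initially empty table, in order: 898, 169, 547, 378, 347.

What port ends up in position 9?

Insert 898: h=1, slot 1 empty → index 1.
Insert 169: h=0, slot 0 empty → index 0.
Insert 547: h=1, slot 1 occupied → index 2.
Insert 378: h=1, slots 1,2 occupied → index 3.
Insert 347: h=9, slot 9 empty → index 9.
Table: [169, 898, 547, 378, ∅, ∅, ∅, ∅, ∅, 347, ∅, ∅, ∅]

347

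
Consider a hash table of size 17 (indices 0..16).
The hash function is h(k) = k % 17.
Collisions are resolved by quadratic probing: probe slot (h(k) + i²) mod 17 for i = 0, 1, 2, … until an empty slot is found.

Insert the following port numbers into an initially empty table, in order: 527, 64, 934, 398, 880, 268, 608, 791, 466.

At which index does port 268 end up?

5

Insert 527: h=0, slot 0 empty → index 0.
Insert 64: h=13, slot 13 empty → index 13.
Insert 934: h=16, slot 16 empty → index 16.
Insert 398: h=7, slot 7 empty → index 7.
Insert 880: h=13, slot 13 occupied → index 14.
Insert 268: h=13, slots 13,14,0 occupied → index 5.
Insert 608: h=13, slots 13,14,0,5 occupied → index 12.
Insert 791: h=9, slot 9 empty → index 9.
Insert 466: h=7, slot 7 occupied → index 8.
Table: [527, ∅, ∅, ∅, ∅, 268, ∅, 398, 466, 791, ∅, ∅, 608, 64, 880, ∅, 934]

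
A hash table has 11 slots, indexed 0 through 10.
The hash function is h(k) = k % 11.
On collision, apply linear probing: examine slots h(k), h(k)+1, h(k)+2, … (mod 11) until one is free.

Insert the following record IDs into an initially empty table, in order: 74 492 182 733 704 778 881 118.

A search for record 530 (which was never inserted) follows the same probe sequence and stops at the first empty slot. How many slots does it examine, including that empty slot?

74: h=8 -> slot 8
492: h=8, probe 8,9 -> slot 9
182: h=6 -> slot 6
733: h=7 -> slot 7
704: h=0 -> slot 0
778: h=8, probe 8,9,10 -> slot 10
881: h=1 -> slot 1
118: h=8, probe 8,9,10,0,1,2 -> slot 2
Table: [704, 881, 118, -, -, -, 182, 733, 74, 492, 778]
Lookup 530: h=2, probe 2,3 → slot 3 empty, not found.

2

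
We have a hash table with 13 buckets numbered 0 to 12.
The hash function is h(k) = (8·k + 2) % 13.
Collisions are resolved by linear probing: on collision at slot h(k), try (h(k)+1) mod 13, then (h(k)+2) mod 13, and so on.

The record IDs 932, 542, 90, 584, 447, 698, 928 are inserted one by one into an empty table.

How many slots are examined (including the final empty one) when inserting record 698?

932: h=9 → slot 9
542: h=9, probe 9,10 → slot 10
90: h=7 → slot 7
584: h=7, probe 7,8 → slot 8
447: h=3 → slot 3
698: h=9, probe 9,10,11 → slot 11
928: h=3, probe 3,4 → slot 4
Table: [-, -, -, 447, 928, -, -, 90, 584, 932, 542, 698, -]

3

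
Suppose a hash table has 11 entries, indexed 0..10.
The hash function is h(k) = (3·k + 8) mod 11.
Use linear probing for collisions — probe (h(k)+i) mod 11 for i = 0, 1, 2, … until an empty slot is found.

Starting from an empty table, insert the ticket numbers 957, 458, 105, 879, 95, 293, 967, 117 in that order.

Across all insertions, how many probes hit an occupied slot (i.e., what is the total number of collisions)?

10

Insert 957: h=8, slot 8 empty -> index 8.
Insert 458: h=7, slot 7 empty -> index 7.
Insert 105: h=4, slot 4 empty -> index 4.
Insert 879: h=5, slot 5 empty -> index 5.
Insert 95: h=7, slots 7,8 occupied -> index 9.
Insert 293: h=7, slots 7,8,9 occupied -> index 10.
Insert 967: h=5, slot 5 occupied -> index 6.
Insert 117: h=7, slots 7,8,9,10 occupied -> index 0.
Table: [117, ∅, ∅, ∅, 105, 879, 967, 458, 957, 95, 293]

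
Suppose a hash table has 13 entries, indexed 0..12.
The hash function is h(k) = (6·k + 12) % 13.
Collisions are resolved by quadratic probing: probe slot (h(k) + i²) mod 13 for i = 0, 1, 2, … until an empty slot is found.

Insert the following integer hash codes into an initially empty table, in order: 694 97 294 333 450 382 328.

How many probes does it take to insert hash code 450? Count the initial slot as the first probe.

Insert 694: h=3, slot 3 empty → index 3.
Insert 97: h=9, slot 9 empty → index 9.
Insert 294: h=8, slot 8 empty → index 8.
Insert 333: h=8, slots 8,9 occupied → index 12.
Insert 450: h=8, slots 8,9,12 occupied → index 4.
Insert 382: h=3, slots 3,4 occupied → index 7.
Insert 328: h=4, slot 4 occupied → index 5.
Table: [., ., ., 694, 450, 328, ., 382, 294, 97, ., ., 333]

4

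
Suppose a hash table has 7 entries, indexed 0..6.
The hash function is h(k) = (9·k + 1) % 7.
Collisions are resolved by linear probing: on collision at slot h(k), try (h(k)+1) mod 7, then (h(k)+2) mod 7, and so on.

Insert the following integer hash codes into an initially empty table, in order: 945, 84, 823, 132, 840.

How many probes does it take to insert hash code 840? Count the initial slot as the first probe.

945: h=1 -> slot 1
84: h=1, probe 1,2 -> slot 2
823: h=2, probe 2,3 -> slot 3
132: h=6 -> slot 6
840: h=1, probe 1,2,3,4 -> slot 4
Table: [—, 945, 84, 823, 840, —, 132]

4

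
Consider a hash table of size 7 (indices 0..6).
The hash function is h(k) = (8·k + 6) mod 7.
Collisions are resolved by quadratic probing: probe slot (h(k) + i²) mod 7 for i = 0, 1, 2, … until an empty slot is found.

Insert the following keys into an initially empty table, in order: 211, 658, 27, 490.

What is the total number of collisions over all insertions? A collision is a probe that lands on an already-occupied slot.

211: h=0 -> slot 0
658: h=6 -> slot 6
27: h=5 -> slot 5
490: h=6, probe 6,0,3 -> slot 3
Table: [211, —, —, 490, —, 27, 658]

2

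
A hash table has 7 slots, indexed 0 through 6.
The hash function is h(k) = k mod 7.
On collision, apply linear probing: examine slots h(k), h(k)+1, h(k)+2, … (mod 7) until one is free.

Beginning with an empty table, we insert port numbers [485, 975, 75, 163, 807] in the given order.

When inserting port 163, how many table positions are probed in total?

3

485: h=2 -> slot 2
975: h=2, probe 2,3 -> slot 3
75: h=5 -> slot 5
163: h=2, probe 2,3,4 -> slot 4
807: h=2, probe 2,3,4,5,6 -> slot 6
Table: [—, —, 485, 975, 163, 75, 807]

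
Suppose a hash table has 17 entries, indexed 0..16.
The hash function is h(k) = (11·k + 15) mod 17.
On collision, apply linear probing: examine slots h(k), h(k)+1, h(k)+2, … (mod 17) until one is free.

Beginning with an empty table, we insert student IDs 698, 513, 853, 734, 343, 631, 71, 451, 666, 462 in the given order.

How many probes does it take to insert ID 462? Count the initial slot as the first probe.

8

Insert 698: h=9, slot 9 empty → index 9.
Insert 513: h=14, slot 14 empty → index 14.
Insert 853: h=14, slot 14 occupied → index 15.
Insert 734: h=14, slots 14,15 occupied → index 16.
Insert 343: h=14, slots 14,15,16 occupied → index 0.
Insert 631: h=3, slot 3 empty → index 3.
Insert 71: h=14, slots 14,15,16,0 occupied → index 1.
Insert 451: h=12, slot 12 empty → index 12.
Insert 666: h=14, slots 14,15,16,0,1 occupied → index 2.
Insert 462: h=14, slots 14,15,16,0,1,2,3 occupied → index 4.
Table: [343, 71, 666, 631, 462, _, _, _, _, 698, _, _, 451, _, 513, 853, 734]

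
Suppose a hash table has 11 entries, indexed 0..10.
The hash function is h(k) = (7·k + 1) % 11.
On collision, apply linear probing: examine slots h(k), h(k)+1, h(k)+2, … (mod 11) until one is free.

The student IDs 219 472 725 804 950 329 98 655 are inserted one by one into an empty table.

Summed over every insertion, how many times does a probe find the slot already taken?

18

Insert 219: h=5, slot 5 empty -> index 5.
Insert 472: h=5, slot 5 occupied -> index 6.
Insert 725: h=5, slots 5,6 occupied -> index 7.
Insert 804: h=8, slot 8 empty -> index 8.
Insert 950: h=7, slots 7,8 occupied -> index 9.
Insert 329: h=5, slots 5,6,7,8,9 occupied -> index 10.
Insert 98: h=5, slots 5,6,7,8,9,10 occupied -> index 0.
Insert 655: h=10, slots 10,0 occupied -> index 1.
Table: [98, 655, —, —, —, 219, 472, 725, 804, 950, 329]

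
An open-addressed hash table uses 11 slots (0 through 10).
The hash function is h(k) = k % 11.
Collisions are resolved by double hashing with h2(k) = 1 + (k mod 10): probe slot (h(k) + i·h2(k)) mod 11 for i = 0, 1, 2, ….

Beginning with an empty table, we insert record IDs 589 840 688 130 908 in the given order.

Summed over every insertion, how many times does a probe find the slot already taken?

Insert 589: h=6, slot 6 empty → index 6.
Insert 840: h=4, slot 4 empty → index 4.
Insert 688: h=6, h2=9, slots 6,4 occupied → index 2.
Insert 130: h=9, slot 9 empty → index 9.
Insert 908: h=6, h2=9, slots 6,4,2 occupied → index 0.
Table: [908, _, 688, _, 840, _, 589, _, _, 130, _]

5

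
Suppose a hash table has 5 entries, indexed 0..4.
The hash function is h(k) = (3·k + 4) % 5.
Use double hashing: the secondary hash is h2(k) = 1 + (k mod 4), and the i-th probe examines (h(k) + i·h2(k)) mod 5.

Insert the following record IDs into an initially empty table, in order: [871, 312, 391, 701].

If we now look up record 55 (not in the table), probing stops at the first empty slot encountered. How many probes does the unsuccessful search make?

2

871: h=2 => slot 2
312: h=0 => slot 0
391: h=2, h2=4, probe 2,1 => slot 1
701: h=2, h2=2, probe 2,4 => slot 4
Table: [312, 391, 871, ., 701]
Lookup 55: h=4, h2=4, probe 4,3 → slot 3 empty, not found.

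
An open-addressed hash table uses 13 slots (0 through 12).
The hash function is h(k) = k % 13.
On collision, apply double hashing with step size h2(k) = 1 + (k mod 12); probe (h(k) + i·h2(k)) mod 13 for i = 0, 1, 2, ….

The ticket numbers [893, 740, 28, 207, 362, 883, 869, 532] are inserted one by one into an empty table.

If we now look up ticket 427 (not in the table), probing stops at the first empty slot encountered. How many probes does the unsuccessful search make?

2

893: h=9 => slot 9
740: h=12 => slot 12
28: h=2 => slot 2
207: h=12, h2=4, probe 12,3 => slot 3
362: h=11 => slot 11
883: h=12, h2=8, probe 12,7 => slot 7
869: h=11, h2=6, probe 11,4 => slot 4
532: h=12, h2=5, probe 12,4,9,1 => slot 1
Table: [-, 532, 28, 207, 869, -, -, 883, -, 893, -, 362, 740]
Lookup 427: h=11, h2=8, probe 11,6 → slot 6 empty, not found.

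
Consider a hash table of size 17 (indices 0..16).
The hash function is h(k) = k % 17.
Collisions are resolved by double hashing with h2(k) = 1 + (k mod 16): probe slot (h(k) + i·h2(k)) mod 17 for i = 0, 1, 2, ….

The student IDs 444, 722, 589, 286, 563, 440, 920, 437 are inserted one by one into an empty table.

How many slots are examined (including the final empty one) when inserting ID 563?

Insert 444: h=2, slot 2 empty → index 2.
Insert 722: h=8, slot 8 empty → index 8.
Insert 589: h=11, slot 11 empty → index 11.
Insert 286: h=14, slot 14 empty → index 14.
Insert 563: h=2, h2=4, slot 2 occupied → index 6.
Insert 440: h=15, slot 15 empty → index 15.
Insert 920: h=2, h2=9, slots 2,11 occupied → index 3.
Insert 437: h=12, slot 12 empty → index 12.
Table: [—, —, 444, 920, —, —, 563, —, 722, —, —, 589, 437, —, 286, 440, —]

2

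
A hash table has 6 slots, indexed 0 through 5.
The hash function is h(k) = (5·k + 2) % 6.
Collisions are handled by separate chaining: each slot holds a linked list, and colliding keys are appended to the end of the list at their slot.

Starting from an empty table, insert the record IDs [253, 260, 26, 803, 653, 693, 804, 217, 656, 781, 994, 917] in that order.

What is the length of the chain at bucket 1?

3

Insert 253: h=1, bucket 1 empty → new chain.
Insert 260: h=0, bucket 0 empty → new chain.
Insert 26: h=0, bucket 0 nonempty → append to chain.
Insert 803: h=3, bucket 3 empty → new chain.
Insert 653: h=3, bucket 3 nonempty → append to chain.
Insert 693: h=5, bucket 5 empty → new chain.
Insert 804: h=2, bucket 2 empty → new chain.
Insert 217: h=1, bucket 1 nonempty → append to chain.
Insert 656: h=0, bucket 0 nonempty → append to chain.
Insert 781: h=1, bucket 1 nonempty → append to chain.
Insert 994: h=4, bucket 4 empty → new chain.
Insert 917: h=3, bucket 3 nonempty → append to chain.
Final buckets:
0: 260 -> 26 -> 656
1: 253 -> 217 -> 781
2: 804
3: 803 -> 653 -> 917
4: 994
5: 693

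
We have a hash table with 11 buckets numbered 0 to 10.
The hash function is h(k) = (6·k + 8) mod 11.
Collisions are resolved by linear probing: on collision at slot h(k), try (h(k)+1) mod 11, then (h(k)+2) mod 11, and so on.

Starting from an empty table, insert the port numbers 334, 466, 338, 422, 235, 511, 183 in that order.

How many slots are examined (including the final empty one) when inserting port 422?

4

334: h=10 → slot 10
466: h=10, probe 10,0 → slot 0
338: h=1 → slot 1
422: h=10, probe 10,0,1,2 → slot 2
235: h=10, probe 10,0,1,2,3 → slot 3
511: h=5 → slot 5
183: h=6 → slot 6
Table: [466, 338, 422, 235, ., 511, 183, ., ., ., 334]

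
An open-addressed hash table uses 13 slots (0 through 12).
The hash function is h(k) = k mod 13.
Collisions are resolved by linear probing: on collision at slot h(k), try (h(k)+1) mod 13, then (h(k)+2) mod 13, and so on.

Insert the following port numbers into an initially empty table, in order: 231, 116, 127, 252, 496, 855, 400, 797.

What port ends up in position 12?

116

Insert 231: h=10, slot 10 empty -> index 10.
Insert 116: h=12, slot 12 empty -> index 12.
Insert 127: h=10, slot 10 occupied -> index 11.
Insert 252: h=5, slot 5 empty -> index 5.
Insert 496: h=2, slot 2 empty -> index 2.
Insert 855: h=10, slots 10,11,12 occupied -> index 0.
Insert 400: h=10, slots 10,11,12,0 occupied -> index 1.
Insert 797: h=4, slot 4 empty -> index 4.
Table: [855, 400, 496, _, 797, 252, _, _, _, _, 231, 127, 116]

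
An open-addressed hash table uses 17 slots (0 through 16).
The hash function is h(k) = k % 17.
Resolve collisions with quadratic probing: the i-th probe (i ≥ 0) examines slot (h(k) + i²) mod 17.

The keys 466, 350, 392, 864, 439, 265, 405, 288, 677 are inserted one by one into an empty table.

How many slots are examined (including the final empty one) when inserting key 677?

Insert 466: h=7, slot 7 empty -> index 7.
Insert 350: h=10, slot 10 empty -> index 10.
Insert 392: h=1, slot 1 empty -> index 1.
Insert 864: h=14, slot 14 empty -> index 14.
Insert 439: h=14, slot 14 occupied -> index 15.
Insert 265: h=10, slot 10 occupied -> index 11.
Insert 405: h=14, slots 14,15,1 occupied -> index 6.
Insert 288: h=16, slot 16 empty -> index 16.
Insert 677: h=14, slots 14,15,1,6 occupied -> index 13.
Table: [-, 392, -, -, -, -, 405, 466, -, -, 350, 265, -, 677, 864, 439, 288]

5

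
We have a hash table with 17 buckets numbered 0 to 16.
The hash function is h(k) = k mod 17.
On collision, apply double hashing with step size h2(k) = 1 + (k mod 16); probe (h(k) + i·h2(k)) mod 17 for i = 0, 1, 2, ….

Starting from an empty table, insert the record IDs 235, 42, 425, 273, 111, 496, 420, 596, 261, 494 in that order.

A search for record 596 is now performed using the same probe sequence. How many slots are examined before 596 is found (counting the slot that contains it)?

2

235: h=14 -> slot 14
42: h=8 -> slot 8
425: h=0 -> slot 0
273: h=1 -> slot 1
111: h=9 -> slot 9
496: h=3 -> slot 3
420: h=12 -> slot 12
596: h=1, h2=5, probe 1,6 -> slot 6
261: h=6, h2=6, probe 6,12,1,7 -> slot 7
494: h=1, h2=15, probe 1,16 -> slot 16
Table: [425, 273, —, 496, —, —, 596, 261, 42, 111, —, —, 420, —, 235, —, 494]
Lookup 596: h=1, h2=5, probe 1,6 → found at 6.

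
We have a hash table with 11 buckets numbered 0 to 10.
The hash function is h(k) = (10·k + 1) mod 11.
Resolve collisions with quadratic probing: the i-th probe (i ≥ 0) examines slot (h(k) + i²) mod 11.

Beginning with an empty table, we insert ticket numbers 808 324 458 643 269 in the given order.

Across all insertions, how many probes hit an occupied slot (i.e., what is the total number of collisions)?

7

808: h=7 => slot 7
324: h=7, probe 7,8 => slot 8
458: h=5 => slot 5
643: h=7, probe 7,8,0 => slot 0
269: h=7, probe 7,8,0,5,1 => slot 1
Table: [643, 269, _, _, _, 458, _, 808, 324, _, _]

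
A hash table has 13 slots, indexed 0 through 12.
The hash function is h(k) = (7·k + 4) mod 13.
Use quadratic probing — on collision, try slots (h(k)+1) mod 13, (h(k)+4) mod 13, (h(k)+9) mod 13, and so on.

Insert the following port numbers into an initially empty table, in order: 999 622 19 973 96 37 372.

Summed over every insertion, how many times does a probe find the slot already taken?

Insert 999: h=3, slot 3 empty → index 3.
Insert 622: h=3, slot 3 occupied → index 4.
Insert 19: h=7, slot 7 empty → index 7.
Insert 973: h=3, slots 3,4,7 occupied → index 12.
Insert 96: h=0, slot 0 empty → index 0.
Insert 37: h=3, slots 3,4,7,12 occupied → index 6.
Insert 372: h=8, slot 8 empty → index 8.
Table: [96, _, _, 999, 622, _, 37, 19, 372, _, _, _, 973]

8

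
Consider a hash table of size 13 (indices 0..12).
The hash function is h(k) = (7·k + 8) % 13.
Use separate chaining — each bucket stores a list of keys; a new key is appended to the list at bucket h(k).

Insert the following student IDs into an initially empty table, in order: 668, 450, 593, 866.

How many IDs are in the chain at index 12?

3

Insert 668: h=4, bucket 4 empty -> new chain.
Insert 450: h=12, bucket 12 empty -> new chain.
Insert 593: h=12, bucket 12 nonempty -> append to chain.
Insert 866: h=12, bucket 12 nonempty -> append to chain.
Final buckets:
0: —
1: —
2: —
3: —
4: 668
5: —
6: —
7: —
8: —
9: —
10: —
11: —
12: 450 -> 593 -> 866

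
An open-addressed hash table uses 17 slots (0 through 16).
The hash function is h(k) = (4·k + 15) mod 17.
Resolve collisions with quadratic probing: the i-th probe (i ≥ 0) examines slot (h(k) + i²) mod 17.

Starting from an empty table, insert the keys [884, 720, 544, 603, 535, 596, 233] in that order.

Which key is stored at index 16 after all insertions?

544

Insert 884: h=15, slot 15 empty → index 15.
Insert 720: h=5, slot 5 empty → index 5.
Insert 544: h=15, slot 15 occupied → index 16.
Insert 603: h=13, slot 13 empty → index 13.
Insert 535: h=13, slot 13 occupied → index 14.
Insert 596: h=2, slot 2 empty → index 2.
Insert 233: h=12, slot 12 empty → index 12.
Table: [_, _, 596, _, _, 720, _, _, _, _, _, _, 233, 603, 535, 884, 544]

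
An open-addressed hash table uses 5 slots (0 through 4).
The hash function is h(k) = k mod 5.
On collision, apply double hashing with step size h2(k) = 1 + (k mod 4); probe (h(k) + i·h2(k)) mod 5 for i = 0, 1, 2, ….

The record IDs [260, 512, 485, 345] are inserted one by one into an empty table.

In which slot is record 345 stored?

1

Insert 260: h=0, slot 0 empty → index 0.
Insert 512: h=2, slot 2 empty → index 2.
Insert 485: h=0, h2=2, slots 0,2 occupied → index 4.
Insert 345: h=0, h2=2, slots 0,2,4 occupied → index 1.
Table: [260, 345, 512, _, 485]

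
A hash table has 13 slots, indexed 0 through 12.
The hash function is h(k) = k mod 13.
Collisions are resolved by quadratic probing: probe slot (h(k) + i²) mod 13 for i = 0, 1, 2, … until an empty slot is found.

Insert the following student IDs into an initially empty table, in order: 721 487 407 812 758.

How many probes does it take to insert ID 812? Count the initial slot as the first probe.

3

721 hashes to 6; slot 6 is free => place at 6.
487 hashes to 6; 6 taken => place at 7.
407 hashes to 4; slot 4 is free => place at 4.
812 hashes to 6; 6,7 taken => place at 10.
758 hashes to 4; 4 taken => place at 5.
Table: [-, -, -, -, 407, 758, 721, 487, -, -, 812, -, -]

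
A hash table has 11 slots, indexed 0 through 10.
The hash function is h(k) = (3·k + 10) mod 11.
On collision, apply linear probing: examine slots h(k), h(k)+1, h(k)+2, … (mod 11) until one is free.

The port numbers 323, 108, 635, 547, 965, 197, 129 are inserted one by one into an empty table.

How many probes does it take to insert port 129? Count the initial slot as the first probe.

323: h=0 → slot 0
108: h=4 → slot 4
635: h=1 → slot 1
547: h=1, probe 1,2 → slot 2
965: h=1, probe 1,2,3 → slot 3
197: h=7 → slot 7
129: h=1, probe 1,2,3,4,5 → slot 5
Table: [323, 635, 547, 965, 108, 129, _, 197, _, _, _]

5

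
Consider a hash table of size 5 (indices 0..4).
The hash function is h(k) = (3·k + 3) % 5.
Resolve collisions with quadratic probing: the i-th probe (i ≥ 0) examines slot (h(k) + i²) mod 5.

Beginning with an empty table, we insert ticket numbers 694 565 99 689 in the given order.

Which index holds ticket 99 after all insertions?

694 hashes to 0; slot 0 is free -> place at 0.
565 hashes to 3; slot 3 is free -> place at 3.
99 hashes to 0; 0 taken -> place at 1.
689 hashes to 0; 0,1 taken -> place at 4.
Table: [694, 99, ., 565, 689]

1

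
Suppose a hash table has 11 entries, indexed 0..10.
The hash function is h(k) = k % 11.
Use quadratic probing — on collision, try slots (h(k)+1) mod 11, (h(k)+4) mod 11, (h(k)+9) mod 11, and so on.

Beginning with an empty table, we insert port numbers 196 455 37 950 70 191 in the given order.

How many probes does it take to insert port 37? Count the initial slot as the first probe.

2

196: h=9 -> slot 9
455: h=4 -> slot 4
37: h=4, probe 4,5 -> slot 5
950: h=4, probe 4,5,8 -> slot 8
70: h=4, probe 4,5,8,2 -> slot 2
191: h=4, probe 4,5,8,2,9,7 -> slot 7
Table: [-, -, 70, -, 455, 37, -, 191, 950, 196, -]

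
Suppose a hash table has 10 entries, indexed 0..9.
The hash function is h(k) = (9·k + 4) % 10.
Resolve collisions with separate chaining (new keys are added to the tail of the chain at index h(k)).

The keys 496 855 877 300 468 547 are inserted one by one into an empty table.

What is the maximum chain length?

2

496 → bucket 8
855 → bucket 9
877 → bucket 7
300 → bucket 4
468 → bucket 6
547 → bucket 7 (collision)
Final buckets:
0: _
1: _
2: _
3: _
4: 300
5: _
6: 468
7: 877 -> 547
8: 496
9: 855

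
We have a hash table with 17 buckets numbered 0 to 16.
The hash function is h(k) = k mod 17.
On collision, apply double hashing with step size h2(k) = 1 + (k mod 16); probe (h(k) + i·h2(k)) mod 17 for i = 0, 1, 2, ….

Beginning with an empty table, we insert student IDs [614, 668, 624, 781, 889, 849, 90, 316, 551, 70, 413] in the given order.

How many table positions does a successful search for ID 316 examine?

2

614 hashes to 2; slot 2 is free -> place at 2.
668 hashes to 5; slot 5 is free -> place at 5.
624 hashes to 12; slot 12 is free -> place at 12.
781 hashes to 16; slot 16 is free -> place at 16.
889 hashes to 5, h2=10; 5 taken -> place at 15.
849 hashes to 16, h2=2; 16 taken -> place at 1.
90 hashes to 5, h2=11; 5,16 taken -> place at 10.
316 hashes to 10, h2=13; 10 taken -> place at 6.
551 hashes to 7; slot 7 is free -> place at 7.
70 hashes to 2, h2=7; 2 taken -> place at 9.
413 hashes to 5, h2=14; 5,2,16 taken -> place at 13.
Table: [-, 849, 614, -, -, 668, 316, 551, -, 70, 90, -, 624, 413, -, 889, 781]
Lookup 316: h=10, h2=13, probe 10,6 → found at 6.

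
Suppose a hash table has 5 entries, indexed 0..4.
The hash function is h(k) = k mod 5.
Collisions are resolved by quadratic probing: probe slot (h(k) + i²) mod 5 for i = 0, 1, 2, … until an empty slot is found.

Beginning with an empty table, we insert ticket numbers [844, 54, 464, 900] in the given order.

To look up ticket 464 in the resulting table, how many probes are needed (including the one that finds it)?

3

844 hashes to 4; slot 4 is free → place at 4.
54 hashes to 4; 4 taken → place at 0.
464 hashes to 4; 4,0 taken → place at 3.
900 hashes to 0; 0 taken → place at 1.
Table: [54, 900, —, 464, 844]
Lookup 464: h=4, probe 4,0,3 → found at 3.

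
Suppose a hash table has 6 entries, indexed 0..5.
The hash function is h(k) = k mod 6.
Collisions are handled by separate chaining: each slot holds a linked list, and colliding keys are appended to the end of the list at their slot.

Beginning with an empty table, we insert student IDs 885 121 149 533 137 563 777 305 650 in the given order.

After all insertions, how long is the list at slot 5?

Insert 885: h=3, bucket 3 empty -> new chain.
Insert 121: h=1, bucket 1 empty -> new chain.
Insert 149: h=5, bucket 5 empty -> new chain.
Insert 533: h=5, bucket 5 nonempty -> append to chain.
Insert 137: h=5, bucket 5 nonempty -> append to chain.
Insert 563: h=5, bucket 5 nonempty -> append to chain.
Insert 777: h=3, bucket 3 nonempty -> append to chain.
Insert 305: h=5, bucket 5 nonempty -> append to chain.
Insert 650: h=2, bucket 2 empty -> new chain.
Final buckets:
0: ∅
1: 121
2: 650
3: 885 -> 777
4: ∅
5: 149 -> 533 -> 137 -> 563 -> 305

5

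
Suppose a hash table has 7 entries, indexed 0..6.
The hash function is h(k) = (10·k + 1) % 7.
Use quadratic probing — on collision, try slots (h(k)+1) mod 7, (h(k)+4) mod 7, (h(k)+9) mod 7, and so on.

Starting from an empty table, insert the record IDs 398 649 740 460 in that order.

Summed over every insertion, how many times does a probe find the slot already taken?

398 hashes to 5; slot 5 is free → place at 5.
649 hashes to 2; slot 2 is free → place at 2.
740 hashes to 2; 2 taken → place at 3.
460 hashes to 2; 2,3 taken → place at 6.
Table: [-, -, 649, 740, -, 398, 460]

3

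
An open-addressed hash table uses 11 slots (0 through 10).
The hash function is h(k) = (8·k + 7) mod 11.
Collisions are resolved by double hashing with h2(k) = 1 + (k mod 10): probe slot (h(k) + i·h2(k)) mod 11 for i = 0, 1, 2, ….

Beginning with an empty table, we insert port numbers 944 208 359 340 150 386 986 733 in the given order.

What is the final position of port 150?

Insert 944: h=2, slot 2 empty => index 2.
Insert 208: h=10, slot 10 empty => index 10.
Insert 359: h=8, slot 8 empty => index 8.
Insert 340: h=10, h2=1, slot 10 occupied => index 0.
Insert 150: h=8, h2=1, slot 8 occupied => index 9.
Insert 386: h=4, slot 4 empty => index 4.
Insert 986: h=8, h2=7, slots 8,4,0 occupied => index 7.
Insert 733: h=8, h2=4, slot 8 occupied => index 1.
Table: [340, 733, 944, _, 386, _, _, 986, 359, 150, 208]

9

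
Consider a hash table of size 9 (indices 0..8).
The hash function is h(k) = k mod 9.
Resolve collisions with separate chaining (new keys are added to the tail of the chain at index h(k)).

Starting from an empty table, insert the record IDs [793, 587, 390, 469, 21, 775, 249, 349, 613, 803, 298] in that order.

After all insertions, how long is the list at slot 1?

793 → bucket 1
587 → bucket 2
390 → bucket 3
469 → bucket 1 (collision)
21 → bucket 3 (collision)
775 → bucket 1 (collision)
249 → bucket 6
349 → bucket 7
613 → bucket 1 (collision)
803 → bucket 2 (collision)
298 → bucket 1 (collision)
Final buckets:
0: _
1: 793 -> 469 -> 775 -> 613 -> 298
2: 587 -> 803
3: 390 -> 21
4: _
5: _
6: 249
7: 349
8: _

5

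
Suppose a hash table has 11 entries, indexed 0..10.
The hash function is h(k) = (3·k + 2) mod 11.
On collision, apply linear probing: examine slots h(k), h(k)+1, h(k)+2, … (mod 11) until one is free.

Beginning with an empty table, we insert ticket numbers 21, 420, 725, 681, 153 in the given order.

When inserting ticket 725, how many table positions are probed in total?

2

21: h=10 => slot 10
420: h=8 => slot 8
725: h=10, probe 10,0 => slot 0
681: h=10, probe 10,0,1 => slot 1
153: h=10, probe 10,0,1,2 => slot 2
Table: [725, 681, 153, -, -, -, -, -, 420, -, 21]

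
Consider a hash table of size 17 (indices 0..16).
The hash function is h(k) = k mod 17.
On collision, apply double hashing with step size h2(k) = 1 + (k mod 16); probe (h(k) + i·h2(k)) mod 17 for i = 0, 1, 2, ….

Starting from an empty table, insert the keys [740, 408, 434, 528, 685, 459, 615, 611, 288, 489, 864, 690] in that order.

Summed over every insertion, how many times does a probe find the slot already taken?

6

740: h=9 -> slot 9
408: h=0 -> slot 0
434: h=9, h2=3, probe 9,12 -> slot 12
528: h=1 -> slot 1
685: h=5 -> slot 5
459: h=0, h2=12, probe 0,12,7 -> slot 7
615: h=3 -> slot 3
611: h=16 -> slot 16
288: h=16, h2=1, probe 16,0,1,2 -> slot 2
489: h=13 -> slot 13
864: h=14 -> slot 14
690: h=10 -> slot 10
Table: [408, 528, 288, 615, -, 685, -, 459, -, 740, 690, -, 434, 489, 864, -, 611]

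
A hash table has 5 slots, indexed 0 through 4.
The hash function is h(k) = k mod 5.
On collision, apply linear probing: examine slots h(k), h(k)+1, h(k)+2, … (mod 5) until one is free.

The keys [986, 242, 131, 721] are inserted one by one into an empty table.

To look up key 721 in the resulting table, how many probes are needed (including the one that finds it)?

4

Insert 986: h=1, slot 1 empty -> index 1.
Insert 242: h=2, slot 2 empty -> index 2.
Insert 131: h=1, slots 1,2 occupied -> index 3.
Insert 721: h=1, slots 1,2,3 occupied -> index 4.
Table: [—, 986, 242, 131, 721]
Lookup 721: h=1, probe 1,2,3,4 → found at 4.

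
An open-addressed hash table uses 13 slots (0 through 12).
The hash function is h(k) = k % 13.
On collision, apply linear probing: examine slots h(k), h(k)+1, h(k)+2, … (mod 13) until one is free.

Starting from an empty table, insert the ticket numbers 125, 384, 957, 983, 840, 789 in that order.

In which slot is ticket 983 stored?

Insert 125: h=8, slot 8 empty -> index 8.
Insert 384: h=7, slot 7 empty -> index 7.
Insert 957: h=8, slot 8 occupied -> index 9.
Insert 983: h=8, slots 8,9 occupied -> index 10.
Insert 840: h=8, slots 8,9,10 occupied -> index 11.
Insert 789: h=9, slots 9,10,11 occupied -> index 12.
Table: [-, -, -, -, -, -, -, 384, 125, 957, 983, 840, 789]

10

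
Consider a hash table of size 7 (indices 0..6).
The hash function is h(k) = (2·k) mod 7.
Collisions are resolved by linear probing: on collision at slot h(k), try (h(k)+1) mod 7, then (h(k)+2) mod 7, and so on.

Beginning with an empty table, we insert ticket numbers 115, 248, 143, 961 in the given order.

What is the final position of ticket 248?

115 hashes to 6; slot 6 is free → place at 6.
248 hashes to 6; 6 taken → place at 0.
143 hashes to 6; 6,0 taken → place at 1.
961 hashes to 4; slot 4 is free → place at 4.
Table: [248, 143, -, -, 961, -, 115]

0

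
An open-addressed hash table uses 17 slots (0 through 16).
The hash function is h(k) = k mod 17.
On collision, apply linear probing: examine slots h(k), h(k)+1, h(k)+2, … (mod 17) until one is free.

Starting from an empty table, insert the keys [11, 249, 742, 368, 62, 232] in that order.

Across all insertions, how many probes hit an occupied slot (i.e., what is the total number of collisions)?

11 hashes to 11; slot 11 is free → place at 11.
249 hashes to 11; 11 taken → place at 12.
742 hashes to 11; 11,12 taken → place at 13.
368 hashes to 11; 11,12,13 taken → place at 14.
62 hashes to 11; 11,12,13,14 taken → place at 15.
232 hashes to 11; 11,12,13,14,15 taken → place at 16.
Table: [∅, ∅, ∅, ∅, ∅, ∅, ∅, ∅, ∅, ∅, ∅, 11, 249, 742, 368, 62, 232]

15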